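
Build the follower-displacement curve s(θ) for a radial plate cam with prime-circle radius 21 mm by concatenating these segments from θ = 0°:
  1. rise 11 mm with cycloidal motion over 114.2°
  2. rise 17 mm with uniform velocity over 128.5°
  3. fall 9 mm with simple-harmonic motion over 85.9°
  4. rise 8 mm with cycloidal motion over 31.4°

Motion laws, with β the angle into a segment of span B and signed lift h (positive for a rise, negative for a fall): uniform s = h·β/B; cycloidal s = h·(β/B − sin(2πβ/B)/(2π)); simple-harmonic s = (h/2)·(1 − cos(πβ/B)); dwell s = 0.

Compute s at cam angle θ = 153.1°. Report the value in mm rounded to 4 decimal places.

seg 1 [0°–114.2°] cycloidal, h=11: full span → s += 11 → s = 11.0000
seg 2 [114.2°–242.7°] uniform, h=17: θ=153.1° here. β=38.9, B=128.5. 17·38.9/128.5 = 5.1463 → s = 16.1463

16.1463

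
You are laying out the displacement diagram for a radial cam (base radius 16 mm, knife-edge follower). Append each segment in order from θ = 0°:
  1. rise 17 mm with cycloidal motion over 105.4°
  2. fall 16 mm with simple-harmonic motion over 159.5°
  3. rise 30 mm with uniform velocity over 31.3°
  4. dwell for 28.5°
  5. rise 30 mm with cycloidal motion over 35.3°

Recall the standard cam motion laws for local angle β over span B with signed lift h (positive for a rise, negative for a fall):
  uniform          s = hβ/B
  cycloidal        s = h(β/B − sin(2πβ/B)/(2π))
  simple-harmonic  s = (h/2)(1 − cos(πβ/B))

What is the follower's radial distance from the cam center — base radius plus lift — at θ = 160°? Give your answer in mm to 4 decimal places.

seg 1 [0°–105.4°] cycloidal, h=17: full span → s += 17 → s = 17.0000
seg 2 [105.4°–264.9°] simple-harmonic, h=-16: θ=160° here. β=54.6, B=159.5. -16/2·(1 − cos(π·0.3423)) = -4.1972 → s = 12.8028
radial distance = base radius + s = 16 + 12.8028 = 28.8028

28.8028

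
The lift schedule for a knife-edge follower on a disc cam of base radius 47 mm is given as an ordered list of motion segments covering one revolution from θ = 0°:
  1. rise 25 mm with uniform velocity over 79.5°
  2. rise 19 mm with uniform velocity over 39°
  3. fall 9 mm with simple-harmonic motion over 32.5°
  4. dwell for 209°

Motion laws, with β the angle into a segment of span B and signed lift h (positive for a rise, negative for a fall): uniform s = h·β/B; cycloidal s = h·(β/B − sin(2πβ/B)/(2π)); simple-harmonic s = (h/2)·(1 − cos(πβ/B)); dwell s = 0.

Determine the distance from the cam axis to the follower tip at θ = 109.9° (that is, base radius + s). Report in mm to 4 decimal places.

seg 1 [0°–79.5°] uniform, h=25: full span → s += 25 → s = 25.0000
seg 2 [79.5°–118.5°] uniform, h=19: θ=109.9° here. β=30.4, B=39. 19·30.4/39 = 14.8103 → s = 39.8103
radial distance = base radius + s = 47 + 39.8103 = 86.8103

86.8103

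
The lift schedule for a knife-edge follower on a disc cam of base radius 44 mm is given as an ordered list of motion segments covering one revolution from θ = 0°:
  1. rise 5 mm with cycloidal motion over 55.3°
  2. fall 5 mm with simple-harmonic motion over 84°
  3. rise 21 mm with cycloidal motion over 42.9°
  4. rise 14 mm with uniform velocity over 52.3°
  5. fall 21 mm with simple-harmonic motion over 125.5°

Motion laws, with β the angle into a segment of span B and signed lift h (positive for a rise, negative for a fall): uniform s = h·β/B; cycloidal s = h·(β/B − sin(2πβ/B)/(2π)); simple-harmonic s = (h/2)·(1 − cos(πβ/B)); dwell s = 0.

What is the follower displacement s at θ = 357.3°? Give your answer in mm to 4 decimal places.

seg 1 [0°–55.3°] cycloidal, h=5: full span → s += 5 → s = 5.0000
seg 2 [55.3°–139.3°] simple-harmonic, h=-5: full span → s += -5 → s = 0.0000
seg 3 [139.3°–182.2°] cycloidal, h=21: full span → s += 21 → s = 21.0000
seg 4 [182.2°–234.5°] uniform, h=14: full span → s += 14 → s = 35.0000
seg 5 [234.5°–360°] simple-harmonic, h=-21: θ=357.3° here. β=122.8, B=125.5. -21/2·(1 − cos(π·0.9785)) = -20.9760 → s = 14.0240

14.0240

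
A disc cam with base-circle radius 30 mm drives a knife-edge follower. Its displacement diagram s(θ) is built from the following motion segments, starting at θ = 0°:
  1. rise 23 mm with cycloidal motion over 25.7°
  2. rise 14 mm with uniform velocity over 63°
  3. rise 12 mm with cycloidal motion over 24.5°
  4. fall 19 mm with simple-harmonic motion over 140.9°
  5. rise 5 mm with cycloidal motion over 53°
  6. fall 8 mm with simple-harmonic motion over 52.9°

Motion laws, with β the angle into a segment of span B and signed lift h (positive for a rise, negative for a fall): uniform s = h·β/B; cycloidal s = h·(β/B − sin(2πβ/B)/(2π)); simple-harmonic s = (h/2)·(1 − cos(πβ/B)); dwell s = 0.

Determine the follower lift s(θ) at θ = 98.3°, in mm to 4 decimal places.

seg 1 [0°–25.7°] cycloidal, h=23: full span → s += 23 → s = 23.0000
seg 2 [25.7°–88.7°] uniform, h=14: full span → s += 14 → s = 37.0000
seg 3 [88.7°–113.2°] cycloidal, h=12: θ=98.3° here. β=9.6, B=24.5. 12·(0.3918 − sin(2π·0.3918)/(2π)) = 3.5017 → s = 40.5017

40.5017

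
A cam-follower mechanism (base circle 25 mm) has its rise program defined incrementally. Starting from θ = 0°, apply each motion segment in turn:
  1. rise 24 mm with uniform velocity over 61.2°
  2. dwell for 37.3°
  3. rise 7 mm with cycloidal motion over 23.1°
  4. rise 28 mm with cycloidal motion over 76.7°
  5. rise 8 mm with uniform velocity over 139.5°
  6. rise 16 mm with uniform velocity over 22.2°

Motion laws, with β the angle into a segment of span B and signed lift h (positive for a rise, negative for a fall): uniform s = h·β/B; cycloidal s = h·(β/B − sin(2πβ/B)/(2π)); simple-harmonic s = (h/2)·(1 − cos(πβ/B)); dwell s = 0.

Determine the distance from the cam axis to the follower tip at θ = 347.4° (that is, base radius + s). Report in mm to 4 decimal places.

seg 1 [0°–61.2°] uniform, h=24: full span → s += 24 → s = 24.0000
seg 2 [61.2°–98.5°] dwell: s stays 24.0000
seg 3 [98.5°–121.6°] cycloidal, h=7: full span → s += 7 → s = 31.0000
seg 4 [121.6°–198.3°] cycloidal, h=28: full span → s += 28 → s = 59.0000
seg 5 [198.3°–337.8°] uniform, h=8: full span → s += 8 → s = 67.0000
seg 6 [337.8°–360°] uniform, h=16: θ=347.4° here. β=9.6, B=22.2. 16·9.6/22.2 = 6.9189 → s = 73.9189
radial distance = base radius + s = 25 + 73.9189 = 98.9189

98.9189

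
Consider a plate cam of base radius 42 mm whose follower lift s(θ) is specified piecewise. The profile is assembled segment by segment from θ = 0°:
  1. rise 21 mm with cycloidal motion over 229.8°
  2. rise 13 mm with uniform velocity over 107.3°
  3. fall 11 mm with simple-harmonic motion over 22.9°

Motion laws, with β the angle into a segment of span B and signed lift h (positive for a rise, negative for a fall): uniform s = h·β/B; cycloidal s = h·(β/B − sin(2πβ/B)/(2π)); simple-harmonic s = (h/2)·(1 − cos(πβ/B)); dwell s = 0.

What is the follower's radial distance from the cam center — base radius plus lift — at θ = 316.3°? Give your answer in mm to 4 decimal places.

seg 1 [0°–229.8°] cycloidal, h=21: full span → s += 21 → s = 21.0000
seg 2 [229.8°–337.1°] uniform, h=13: θ=316.3° here. β=86.5, B=107.3. 13·86.5/107.3 = 10.4800 → s = 31.4800
radial distance = base radius + s = 42 + 31.4800 = 73.4800

73.4800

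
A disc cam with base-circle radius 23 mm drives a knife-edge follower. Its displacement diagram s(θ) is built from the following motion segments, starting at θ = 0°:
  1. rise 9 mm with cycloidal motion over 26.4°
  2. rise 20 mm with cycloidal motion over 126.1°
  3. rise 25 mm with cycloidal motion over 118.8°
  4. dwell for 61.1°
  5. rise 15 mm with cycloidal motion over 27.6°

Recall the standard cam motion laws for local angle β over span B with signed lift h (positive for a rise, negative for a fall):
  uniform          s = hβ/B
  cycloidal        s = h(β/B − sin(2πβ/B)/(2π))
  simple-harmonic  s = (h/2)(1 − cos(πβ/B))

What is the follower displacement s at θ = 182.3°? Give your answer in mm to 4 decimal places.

seg 1 [0°–26.4°] cycloidal, h=9: full span → s += 9 → s = 9.0000
seg 2 [26.4°–152.5°] cycloidal, h=20: full span → s += 20 → s = 29.0000
seg 3 [152.5°–271.3°] cycloidal, h=25: θ=182.3° here. β=29.8, B=118.8. 25·(0.2508 − sin(2π·0.2508)/(2π)) = 2.2922 → s = 31.2922

31.2922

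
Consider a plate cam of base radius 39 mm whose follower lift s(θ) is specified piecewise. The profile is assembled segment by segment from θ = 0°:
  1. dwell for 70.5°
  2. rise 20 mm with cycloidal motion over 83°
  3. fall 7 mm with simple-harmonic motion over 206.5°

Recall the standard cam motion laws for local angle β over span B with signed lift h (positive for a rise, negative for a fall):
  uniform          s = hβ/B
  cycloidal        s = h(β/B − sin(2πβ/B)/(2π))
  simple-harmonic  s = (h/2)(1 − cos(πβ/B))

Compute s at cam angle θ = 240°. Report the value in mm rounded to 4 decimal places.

seg 1 [0°–70.5°] dwell: s stays 0.0000
seg 2 [70.5°–153.5°] cycloidal, h=20: full span → s += 20 → s = 20.0000
seg 3 [153.5°–360°] simple-harmonic, h=-7: θ=240° here. β=86.5, B=206.5. -7/2·(1 − cos(π·0.4189)) = -2.6177 → s = 17.3823

17.3823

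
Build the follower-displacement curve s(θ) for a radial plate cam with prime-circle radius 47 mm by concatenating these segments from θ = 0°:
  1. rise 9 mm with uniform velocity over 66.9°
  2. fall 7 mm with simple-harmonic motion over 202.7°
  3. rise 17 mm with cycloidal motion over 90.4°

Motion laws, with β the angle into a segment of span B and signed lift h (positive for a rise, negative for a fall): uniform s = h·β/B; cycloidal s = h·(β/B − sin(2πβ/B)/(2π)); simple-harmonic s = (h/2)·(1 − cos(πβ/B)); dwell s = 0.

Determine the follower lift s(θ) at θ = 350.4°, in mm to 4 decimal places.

seg 1 [0°–66.9°] uniform, h=9: full span → s += 9 → s = 9.0000
seg 2 [66.9°–269.6°] simple-harmonic, h=-7: full span → s += -7 → s = 2.0000
seg 3 [269.6°–360°] cycloidal, h=17: θ=350.4° here. β=80.8, B=90.4. 17·(0.8938 − sin(2π·0.8938)/(2π)) = 16.8690 → s = 18.8690

18.8690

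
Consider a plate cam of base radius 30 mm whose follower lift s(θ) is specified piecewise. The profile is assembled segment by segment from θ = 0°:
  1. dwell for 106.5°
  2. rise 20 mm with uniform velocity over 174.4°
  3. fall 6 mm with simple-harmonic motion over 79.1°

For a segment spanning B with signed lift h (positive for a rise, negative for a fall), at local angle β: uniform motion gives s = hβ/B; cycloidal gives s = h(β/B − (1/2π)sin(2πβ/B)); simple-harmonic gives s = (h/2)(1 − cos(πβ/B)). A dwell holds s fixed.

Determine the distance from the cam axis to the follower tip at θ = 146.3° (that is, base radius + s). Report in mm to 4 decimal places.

seg 1 [0°–106.5°] dwell: s stays 0.0000
seg 2 [106.5°–280.9°] uniform, h=20: θ=146.3° here. β=39.8, B=174.4. 20·39.8/174.4 = 4.5642 → s = 4.5642
radial distance = base radius + s = 30 + 4.5642 = 34.5642

34.5642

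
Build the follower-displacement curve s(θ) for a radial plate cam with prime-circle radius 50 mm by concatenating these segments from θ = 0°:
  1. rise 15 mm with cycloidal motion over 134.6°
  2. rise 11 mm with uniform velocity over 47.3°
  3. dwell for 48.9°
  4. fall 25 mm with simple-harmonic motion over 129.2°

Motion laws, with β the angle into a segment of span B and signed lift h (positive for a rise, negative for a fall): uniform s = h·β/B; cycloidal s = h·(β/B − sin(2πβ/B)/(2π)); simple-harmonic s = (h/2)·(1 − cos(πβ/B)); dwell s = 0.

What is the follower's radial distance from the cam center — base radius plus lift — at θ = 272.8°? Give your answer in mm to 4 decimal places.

seg 1 [0°–134.6°] cycloidal, h=15: full span → s += 15 → s = 15.0000
seg 2 [134.6°–181.9°] uniform, h=11: full span → s += 11 → s = 26.0000
seg 3 [181.9°–230.8°] dwell: s stays 26.0000
seg 4 [230.8°–360°] simple-harmonic, h=-25: θ=272.8° here. β=42, B=129.2. -25/2·(1 − cos(π·0.3251)) = -5.9714 → s = 20.0286
radial distance = base radius + s = 50 + 20.0286 = 70.0286

70.0286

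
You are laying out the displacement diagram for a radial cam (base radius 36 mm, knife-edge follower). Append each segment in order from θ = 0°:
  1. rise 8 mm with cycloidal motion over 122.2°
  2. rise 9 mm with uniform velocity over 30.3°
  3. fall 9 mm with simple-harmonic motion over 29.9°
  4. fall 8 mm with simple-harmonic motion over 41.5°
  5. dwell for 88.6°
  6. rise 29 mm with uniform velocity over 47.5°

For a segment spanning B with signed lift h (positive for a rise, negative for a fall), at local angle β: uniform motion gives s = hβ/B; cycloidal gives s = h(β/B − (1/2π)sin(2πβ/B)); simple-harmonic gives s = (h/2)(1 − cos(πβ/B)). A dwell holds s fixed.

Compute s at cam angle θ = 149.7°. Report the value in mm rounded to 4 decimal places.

seg 1 [0°–122.2°] cycloidal, h=8: full span → s += 8 → s = 8.0000
seg 2 [122.2°–152.5°] uniform, h=9: θ=149.7° here. β=27.5, B=30.3. 9·27.5/30.3 = 8.1683 → s = 16.1683

16.1683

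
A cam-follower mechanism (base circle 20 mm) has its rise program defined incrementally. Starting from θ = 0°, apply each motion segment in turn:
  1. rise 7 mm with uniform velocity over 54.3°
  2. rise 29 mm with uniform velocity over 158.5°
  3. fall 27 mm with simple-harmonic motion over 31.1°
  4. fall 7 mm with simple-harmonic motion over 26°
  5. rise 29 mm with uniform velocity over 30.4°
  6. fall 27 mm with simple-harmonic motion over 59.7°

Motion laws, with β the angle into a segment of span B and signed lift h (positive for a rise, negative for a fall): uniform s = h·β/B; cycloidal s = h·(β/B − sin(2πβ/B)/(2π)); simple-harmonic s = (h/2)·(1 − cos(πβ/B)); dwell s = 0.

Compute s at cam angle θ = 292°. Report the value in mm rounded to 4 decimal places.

seg 1 [0°–54.3°] uniform, h=7: full span → s += 7 → s = 7.0000
seg 2 [54.3°–212.8°] uniform, h=29: full span → s += 29 → s = 36.0000
seg 3 [212.8°–243.9°] simple-harmonic, h=-27: full span → s += -27 → s = 9.0000
seg 4 [243.9°–269.9°] simple-harmonic, h=-7: full span → s += -7 → s = 2.0000
seg 5 [269.9°–300.3°] uniform, h=29: θ=292° here. β=22.1, B=30.4. 29·22.1/30.4 = 21.0822 → s = 23.0822

23.0822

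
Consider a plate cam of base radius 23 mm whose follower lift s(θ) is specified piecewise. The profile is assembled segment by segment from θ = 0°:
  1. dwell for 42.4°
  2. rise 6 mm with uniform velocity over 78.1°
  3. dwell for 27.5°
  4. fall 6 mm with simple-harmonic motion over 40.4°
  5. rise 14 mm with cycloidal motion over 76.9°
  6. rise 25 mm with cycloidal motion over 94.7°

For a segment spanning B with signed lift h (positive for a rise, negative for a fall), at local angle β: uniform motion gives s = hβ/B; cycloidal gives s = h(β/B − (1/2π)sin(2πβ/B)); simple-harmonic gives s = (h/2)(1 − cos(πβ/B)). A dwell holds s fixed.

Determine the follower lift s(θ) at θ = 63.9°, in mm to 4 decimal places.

seg 1 [0°–42.4°] dwell: s stays 0.0000
seg 2 [42.4°–120.5°] uniform, h=6: θ=63.9° here. β=21.5, B=78.1. 6·21.5/78.1 = 1.6517 → s = 1.6517

1.6517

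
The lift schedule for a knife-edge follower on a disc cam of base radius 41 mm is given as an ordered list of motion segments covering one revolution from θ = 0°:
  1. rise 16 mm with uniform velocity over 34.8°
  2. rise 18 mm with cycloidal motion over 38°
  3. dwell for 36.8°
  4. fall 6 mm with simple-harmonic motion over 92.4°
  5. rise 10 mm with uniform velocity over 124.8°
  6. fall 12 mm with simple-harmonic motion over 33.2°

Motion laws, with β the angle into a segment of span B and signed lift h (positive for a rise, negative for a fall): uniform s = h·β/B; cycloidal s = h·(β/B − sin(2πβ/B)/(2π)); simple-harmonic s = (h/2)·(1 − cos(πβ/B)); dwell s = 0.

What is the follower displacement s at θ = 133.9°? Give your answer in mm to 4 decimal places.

seg 1 [0°–34.8°] uniform, h=16: full span → s += 16 → s = 16.0000
seg 2 [34.8°–72.8°] cycloidal, h=18: full span → s += 18 → s = 34.0000
seg 3 [72.8°–109.6°] dwell: s stays 34.0000
seg 4 [109.6°–202°] simple-harmonic, h=-6: θ=133.9° here. β=24.3, B=92.4. -6/2·(1 − cos(π·0.2630)) = -0.9670 → s = 33.0330

33.0330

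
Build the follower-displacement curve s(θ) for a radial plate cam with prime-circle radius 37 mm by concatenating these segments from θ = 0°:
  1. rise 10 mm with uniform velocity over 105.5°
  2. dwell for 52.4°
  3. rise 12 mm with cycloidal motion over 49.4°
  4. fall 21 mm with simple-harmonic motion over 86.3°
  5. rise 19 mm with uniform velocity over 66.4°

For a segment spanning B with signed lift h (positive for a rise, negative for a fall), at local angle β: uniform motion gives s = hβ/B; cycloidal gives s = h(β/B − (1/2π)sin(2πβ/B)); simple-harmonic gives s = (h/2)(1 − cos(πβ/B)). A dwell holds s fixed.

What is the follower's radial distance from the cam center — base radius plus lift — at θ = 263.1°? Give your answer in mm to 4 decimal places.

seg 1 [0°–105.5°] uniform, h=10: full span → s += 10 → s = 10.0000
seg 2 [105.5°–157.9°] dwell: s stays 10.0000
seg 3 [157.9°–207.3°] cycloidal, h=12: full span → s += 12 → s = 22.0000
seg 4 [207.3°–293.6°] simple-harmonic, h=-21: θ=263.1° here. β=55.8, B=86.3. -21/2·(1 − cos(π·0.6466)) = -15.1662 → s = 6.8338
radial distance = base radius + s = 37 + 6.8338 = 43.8338

43.8338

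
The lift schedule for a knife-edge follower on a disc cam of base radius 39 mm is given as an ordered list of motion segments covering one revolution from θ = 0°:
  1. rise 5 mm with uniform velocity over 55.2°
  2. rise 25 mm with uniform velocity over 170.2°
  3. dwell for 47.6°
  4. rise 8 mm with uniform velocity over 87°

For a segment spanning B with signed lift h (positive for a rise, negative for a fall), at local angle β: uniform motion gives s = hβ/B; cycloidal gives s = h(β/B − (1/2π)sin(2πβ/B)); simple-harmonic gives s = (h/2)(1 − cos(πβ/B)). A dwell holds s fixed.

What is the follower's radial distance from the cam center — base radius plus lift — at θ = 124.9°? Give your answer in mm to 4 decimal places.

seg 1 [0°–55.2°] uniform, h=5: full span → s += 5 → s = 5.0000
seg 2 [55.2°–225.4°] uniform, h=25: θ=124.9° here. β=69.7, B=170.2. 25·69.7/170.2 = 10.2380 → s = 15.2380
radial distance = base radius + s = 39 + 15.2380 = 54.2380

54.2380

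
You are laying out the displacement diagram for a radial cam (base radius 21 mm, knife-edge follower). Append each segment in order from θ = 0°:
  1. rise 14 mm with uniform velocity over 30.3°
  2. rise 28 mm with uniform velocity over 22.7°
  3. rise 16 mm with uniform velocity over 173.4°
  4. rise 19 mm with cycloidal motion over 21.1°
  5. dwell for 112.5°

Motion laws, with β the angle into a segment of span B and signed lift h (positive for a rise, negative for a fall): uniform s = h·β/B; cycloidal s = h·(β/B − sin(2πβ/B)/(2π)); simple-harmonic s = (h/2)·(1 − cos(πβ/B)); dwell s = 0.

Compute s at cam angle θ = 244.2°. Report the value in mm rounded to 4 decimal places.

seg 1 [0°–30.3°] uniform, h=14: full span → s += 14 → s = 14.0000
seg 2 [30.3°–53°] uniform, h=28: full span → s += 28 → s = 42.0000
seg 3 [53°–226.4°] uniform, h=16: full span → s += 16 → s = 58.0000
seg 4 [226.4°–247.5°] cycloidal, h=19: θ=244.2° here. β=17.8, B=21.1. 19·(0.8436 − sin(2π·0.8436)/(2π)) = 18.5443 → s = 76.5443

76.5443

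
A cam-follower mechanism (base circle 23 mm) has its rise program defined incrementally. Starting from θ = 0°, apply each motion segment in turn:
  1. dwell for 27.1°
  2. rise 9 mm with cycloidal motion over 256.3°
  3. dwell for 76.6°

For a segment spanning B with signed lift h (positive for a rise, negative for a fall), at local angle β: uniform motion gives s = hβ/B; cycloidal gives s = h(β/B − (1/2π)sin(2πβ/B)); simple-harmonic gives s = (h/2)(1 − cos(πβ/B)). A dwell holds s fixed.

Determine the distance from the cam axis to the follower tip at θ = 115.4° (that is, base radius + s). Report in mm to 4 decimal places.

seg 1 [0°–27.1°] dwell: s stays 0.0000
seg 2 [27.1°–283.4°] cycloidal, h=9: θ=115.4° here. β=88.3, B=256.3. 9·(0.3445 − sin(2π·0.3445)/(2π)) = 1.9135 → s = 1.9135
radial distance = base radius + s = 23 + 1.9135 = 24.9135

24.9135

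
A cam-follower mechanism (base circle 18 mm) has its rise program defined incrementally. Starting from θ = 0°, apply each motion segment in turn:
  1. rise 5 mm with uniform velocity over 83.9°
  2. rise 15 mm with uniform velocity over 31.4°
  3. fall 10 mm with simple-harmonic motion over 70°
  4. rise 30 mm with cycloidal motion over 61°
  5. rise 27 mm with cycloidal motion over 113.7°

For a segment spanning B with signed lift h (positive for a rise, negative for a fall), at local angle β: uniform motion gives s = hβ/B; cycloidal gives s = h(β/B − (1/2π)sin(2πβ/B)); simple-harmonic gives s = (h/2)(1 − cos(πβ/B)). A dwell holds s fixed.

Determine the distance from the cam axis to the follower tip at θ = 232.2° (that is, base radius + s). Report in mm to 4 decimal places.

seg 1 [0°–83.9°] uniform, h=5: full span → s += 5 → s = 5.0000
seg 2 [83.9°–115.3°] uniform, h=15: full span → s += 15 → s = 20.0000
seg 3 [115.3°–185.3°] simple-harmonic, h=-10: full span → s += -10 → s = 10.0000
seg 4 [185.3°–246.3°] cycloidal, h=30: θ=232.2° here. β=46.9, B=61. 30·(0.7689 − sin(2π·0.7689)/(2π)) = 27.8068 → s = 37.8068
radial distance = base radius + s = 18 + 37.8068 = 55.8068

55.8068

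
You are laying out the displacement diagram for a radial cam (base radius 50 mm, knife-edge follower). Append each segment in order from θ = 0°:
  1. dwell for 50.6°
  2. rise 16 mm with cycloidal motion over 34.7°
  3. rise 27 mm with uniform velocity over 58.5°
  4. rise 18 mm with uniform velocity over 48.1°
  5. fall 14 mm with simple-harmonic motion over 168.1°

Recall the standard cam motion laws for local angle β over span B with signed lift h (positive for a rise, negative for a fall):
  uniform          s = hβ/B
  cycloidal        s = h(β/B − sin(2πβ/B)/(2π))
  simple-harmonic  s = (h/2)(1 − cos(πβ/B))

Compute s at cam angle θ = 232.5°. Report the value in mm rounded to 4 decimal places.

seg 1 [0°–50.6°] dwell: s stays 0.0000
seg 2 [50.6°–85.3°] cycloidal, h=16: full span → s += 16 → s = 16.0000
seg 3 [85.3°–143.8°] uniform, h=27: full span → s += 27 → s = 43.0000
seg 4 [143.8°–191.9°] uniform, h=18: full span → s += 18 → s = 61.0000
seg 5 [191.9°–360°] simple-harmonic, h=-14: θ=232.5° here. β=40.6, B=168.1. -14/2·(1 − cos(π·0.2415)) = -1.9202 → s = 59.0798

59.0798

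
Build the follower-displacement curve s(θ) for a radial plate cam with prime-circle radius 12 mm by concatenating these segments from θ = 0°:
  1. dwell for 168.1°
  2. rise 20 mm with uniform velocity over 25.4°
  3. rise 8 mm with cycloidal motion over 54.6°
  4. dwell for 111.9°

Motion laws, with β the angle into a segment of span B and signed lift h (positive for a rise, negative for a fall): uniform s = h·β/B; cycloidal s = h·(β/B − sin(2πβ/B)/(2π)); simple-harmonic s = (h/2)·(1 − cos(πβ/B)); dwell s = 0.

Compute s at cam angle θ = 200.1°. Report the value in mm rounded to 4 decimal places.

seg 1 [0°–168.1°] dwell: s stays 0.0000
seg 2 [168.1°–193.5°] uniform, h=20: full span → s += 20 → s = 20.0000
seg 3 [193.5°–248.1°] cycloidal, h=8: θ=200.1° here. β=6.6, B=54.6. 8·(0.1209 − sin(2π·0.1209)/(2π)) = 0.0903 → s = 20.0903

20.0903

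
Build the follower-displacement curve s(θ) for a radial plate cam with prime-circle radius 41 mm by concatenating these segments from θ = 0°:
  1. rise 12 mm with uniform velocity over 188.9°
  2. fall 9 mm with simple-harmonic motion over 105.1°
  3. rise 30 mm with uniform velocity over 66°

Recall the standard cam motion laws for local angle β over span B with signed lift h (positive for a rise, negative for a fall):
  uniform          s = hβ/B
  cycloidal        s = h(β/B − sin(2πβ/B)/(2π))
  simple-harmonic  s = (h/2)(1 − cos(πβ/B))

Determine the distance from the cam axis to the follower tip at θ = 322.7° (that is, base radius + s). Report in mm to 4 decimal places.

seg 1 [0°–188.9°] uniform, h=12: full span → s += 12 → s = 12.0000
seg 2 [188.9°–294°] simple-harmonic, h=-9: full span → s += -9 → s = 3.0000
seg 3 [294°–360°] uniform, h=30: θ=322.7° here. β=28.7, B=66. 30·28.7/66 = 13.0455 → s = 16.0455
radial distance = base radius + s = 41 + 16.0455 = 57.0455

57.0455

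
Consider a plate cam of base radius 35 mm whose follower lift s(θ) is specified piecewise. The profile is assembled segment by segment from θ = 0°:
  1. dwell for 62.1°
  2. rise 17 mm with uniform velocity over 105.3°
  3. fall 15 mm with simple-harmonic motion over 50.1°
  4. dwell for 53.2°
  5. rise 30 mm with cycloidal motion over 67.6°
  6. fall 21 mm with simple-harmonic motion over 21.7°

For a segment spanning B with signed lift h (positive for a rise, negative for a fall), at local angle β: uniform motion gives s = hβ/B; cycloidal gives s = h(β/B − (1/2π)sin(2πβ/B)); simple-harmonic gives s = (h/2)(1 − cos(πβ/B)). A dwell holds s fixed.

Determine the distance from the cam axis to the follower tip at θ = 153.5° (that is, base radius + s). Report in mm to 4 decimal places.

seg 1 [0°–62.1°] dwell: s stays 0.0000
seg 2 [62.1°–167.4°] uniform, h=17: θ=153.5° here. β=91.4, B=105.3. 17·91.4/105.3 = 14.7559 → s = 14.7559
radial distance = base radius + s = 35 + 14.7559 = 49.7559

49.7559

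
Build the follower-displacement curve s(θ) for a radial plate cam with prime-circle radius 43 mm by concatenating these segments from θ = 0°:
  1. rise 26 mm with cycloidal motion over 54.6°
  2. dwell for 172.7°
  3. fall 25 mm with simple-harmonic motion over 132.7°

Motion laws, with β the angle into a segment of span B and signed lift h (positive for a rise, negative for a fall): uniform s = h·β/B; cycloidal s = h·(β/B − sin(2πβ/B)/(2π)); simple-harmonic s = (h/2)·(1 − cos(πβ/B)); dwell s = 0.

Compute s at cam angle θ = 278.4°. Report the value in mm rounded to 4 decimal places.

seg 1 [0°–54.6°] cycloidal, h=26: full span → s += 26 → s = 26.0000
seg 2 [54.6°–227.3°] dwell: s stays 26.0000
seg 3 [227.3°–360°] simple-harmonic, h=-25: θ=278.4° here. β=51.1, B=132.7. -25/2·(1 − cos(π·0.3851)) = -8.0845 → s = 17.9155

17.9155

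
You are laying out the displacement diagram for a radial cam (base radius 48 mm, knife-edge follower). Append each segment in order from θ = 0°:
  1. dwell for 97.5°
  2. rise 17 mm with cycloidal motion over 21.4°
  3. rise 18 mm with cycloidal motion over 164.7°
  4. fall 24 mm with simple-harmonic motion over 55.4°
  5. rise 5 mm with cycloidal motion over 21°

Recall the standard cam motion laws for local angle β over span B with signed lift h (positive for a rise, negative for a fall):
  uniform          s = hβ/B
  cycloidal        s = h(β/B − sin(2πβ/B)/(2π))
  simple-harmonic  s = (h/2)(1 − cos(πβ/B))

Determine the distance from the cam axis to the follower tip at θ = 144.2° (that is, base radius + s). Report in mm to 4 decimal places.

seg 1 [0°–97.5°] dwell: s stays 0.0000
seg 2 [97.5°–118.9°] cycloidal, h=17: full span → s += 17 → s = 17.0000
seg 3 [118.9°–283.6°] cycloidal, h=18: θ=144.2° here. β=25.3, B=164.7. 18·(0.1536 − sin(2π·0.1536)/(2π)) = 0.4097 → s = 17.4097
radial distance = base radius + s = 48 + 17.4097 = 65.4097

65.4097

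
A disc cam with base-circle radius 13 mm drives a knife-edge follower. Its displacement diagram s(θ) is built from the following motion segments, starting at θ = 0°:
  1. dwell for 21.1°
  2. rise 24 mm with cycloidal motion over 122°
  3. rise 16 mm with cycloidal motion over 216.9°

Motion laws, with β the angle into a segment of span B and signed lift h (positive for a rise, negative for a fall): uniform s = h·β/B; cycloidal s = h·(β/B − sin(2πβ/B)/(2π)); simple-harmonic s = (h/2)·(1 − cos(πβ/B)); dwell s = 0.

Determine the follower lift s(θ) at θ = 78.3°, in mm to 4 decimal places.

seg 1 [0°–21.1°] dwell: s stays 0.0000
seg 2 [21.1°–143.1°] cycloidal, h=24: θ=78.3° here. β=57.2, B=122. 24·(0.4689 − sin(2π·0.4689)/(2π)) = 10.5097 → s = 10.5097

10.5097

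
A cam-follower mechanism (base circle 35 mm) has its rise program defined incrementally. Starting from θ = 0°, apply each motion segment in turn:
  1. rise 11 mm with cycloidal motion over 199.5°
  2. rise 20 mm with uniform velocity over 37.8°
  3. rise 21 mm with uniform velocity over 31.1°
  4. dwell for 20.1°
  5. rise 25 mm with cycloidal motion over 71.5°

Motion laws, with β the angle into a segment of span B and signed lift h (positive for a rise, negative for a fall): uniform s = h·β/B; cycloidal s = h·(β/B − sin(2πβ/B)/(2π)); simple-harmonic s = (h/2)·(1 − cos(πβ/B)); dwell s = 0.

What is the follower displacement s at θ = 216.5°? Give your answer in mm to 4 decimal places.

seg 1 [0°–199.5°] cycloidal, h=11: full span → s += 11 → s = 11.0000
seg 2 [199.5°–237.3°] uniform, h=20: θ=216.5° here. β=17, B=37.8. 20·17/37.8 = 8.9947 → s = 19.9947

19.9947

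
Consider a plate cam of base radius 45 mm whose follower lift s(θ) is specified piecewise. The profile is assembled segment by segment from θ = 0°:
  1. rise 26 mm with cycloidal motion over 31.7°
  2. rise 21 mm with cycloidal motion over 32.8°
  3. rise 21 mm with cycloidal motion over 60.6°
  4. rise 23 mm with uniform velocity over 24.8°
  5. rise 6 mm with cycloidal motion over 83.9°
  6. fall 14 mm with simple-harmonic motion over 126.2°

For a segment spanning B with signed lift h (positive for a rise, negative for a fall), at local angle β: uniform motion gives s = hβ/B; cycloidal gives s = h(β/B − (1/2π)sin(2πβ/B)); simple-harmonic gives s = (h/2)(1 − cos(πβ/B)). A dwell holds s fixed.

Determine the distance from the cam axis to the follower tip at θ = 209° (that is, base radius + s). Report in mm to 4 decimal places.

seg 1 [0°–31.7°] cycloidal, h=26: full span → s += 26 → s = 26.0000
seg 2 [31.7°–64.5°] cycloidal, h=21: full span → s += 21 → s = 47.0000
seg 3 [64.5°–125.1°] cycloidal, h=21: full span → s += 21 → s = 68.0000
seg 4 [125.1°–149.9°] uniform, h=23: full span → s += 23 → s = 91.0000
seg 5 [149.9°–233.8°] cycloidal, h=6: θ=209° here. β=59.1, B=83.9. 6·(0.7044 − sin(2π·0.7044)/(2π)) = 5.1425 → s = 96.1425
radial distance = base radius + s = 45 + 96.1425 = 141.1425

141.1425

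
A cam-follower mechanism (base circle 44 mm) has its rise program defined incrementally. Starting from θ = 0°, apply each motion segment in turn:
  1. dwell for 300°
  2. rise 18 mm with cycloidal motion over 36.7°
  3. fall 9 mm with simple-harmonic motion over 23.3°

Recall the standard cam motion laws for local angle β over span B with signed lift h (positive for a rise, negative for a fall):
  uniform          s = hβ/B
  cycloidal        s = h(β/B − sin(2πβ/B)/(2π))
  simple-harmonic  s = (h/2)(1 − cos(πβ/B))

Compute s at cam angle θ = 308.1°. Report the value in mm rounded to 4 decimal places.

seg 1 [0°–300°] dwell: s stays 0.0000
seg 2 [300°–336.7°] cycloidal, h=18: θ=308.1° here. β=8.1, B=36.7. 18·(0.2207 − sin(2π·0.2207)/(2π)) = 1.1563 → s = 1.1563

1.1563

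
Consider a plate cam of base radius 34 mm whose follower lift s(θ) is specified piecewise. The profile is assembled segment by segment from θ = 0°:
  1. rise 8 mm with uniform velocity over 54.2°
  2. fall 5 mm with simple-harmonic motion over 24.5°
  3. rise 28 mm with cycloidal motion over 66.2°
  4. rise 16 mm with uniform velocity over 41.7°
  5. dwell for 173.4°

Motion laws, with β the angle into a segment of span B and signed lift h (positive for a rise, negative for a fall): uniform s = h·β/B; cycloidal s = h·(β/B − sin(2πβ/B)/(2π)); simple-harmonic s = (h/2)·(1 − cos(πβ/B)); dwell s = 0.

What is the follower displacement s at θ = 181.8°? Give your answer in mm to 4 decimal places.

seg 1 [0°–54.2°] uniform, h=8: full span → s += 8 → s = 8.0000
seg 2 [54.2°–78.7°] simple-harmonic, h=-5: full span → s += -5 → s = 3.0000
seg 3 [78.7°–144.9°] cycloidal, h=28: full span → s += 28 → s = 31.0000
seg 4 [144.9°–186.6°] uniform, h=16: θ=181.8° here. β=36.9, B=41.7. 16·36.9/41.7 = 14.1583 → s = 45.1583

45.1583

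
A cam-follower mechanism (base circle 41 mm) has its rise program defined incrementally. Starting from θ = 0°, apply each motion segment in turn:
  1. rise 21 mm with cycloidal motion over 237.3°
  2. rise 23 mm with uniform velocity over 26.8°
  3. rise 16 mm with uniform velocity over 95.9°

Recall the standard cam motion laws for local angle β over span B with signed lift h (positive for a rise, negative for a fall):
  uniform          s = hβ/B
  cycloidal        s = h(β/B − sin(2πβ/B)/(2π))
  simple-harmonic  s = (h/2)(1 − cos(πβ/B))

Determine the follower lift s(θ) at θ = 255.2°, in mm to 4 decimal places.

seg 1 [0°–237.3°] cycloidal, h=21: full span → s += 21 → s = 21.0000
seg 2 [237.3°–264.1°] uniform, h=23: θ=255.2° here. β=17.9, B=26.8. 23·17.9/26.8 = 15.3619 → s = 36.3619

36.3619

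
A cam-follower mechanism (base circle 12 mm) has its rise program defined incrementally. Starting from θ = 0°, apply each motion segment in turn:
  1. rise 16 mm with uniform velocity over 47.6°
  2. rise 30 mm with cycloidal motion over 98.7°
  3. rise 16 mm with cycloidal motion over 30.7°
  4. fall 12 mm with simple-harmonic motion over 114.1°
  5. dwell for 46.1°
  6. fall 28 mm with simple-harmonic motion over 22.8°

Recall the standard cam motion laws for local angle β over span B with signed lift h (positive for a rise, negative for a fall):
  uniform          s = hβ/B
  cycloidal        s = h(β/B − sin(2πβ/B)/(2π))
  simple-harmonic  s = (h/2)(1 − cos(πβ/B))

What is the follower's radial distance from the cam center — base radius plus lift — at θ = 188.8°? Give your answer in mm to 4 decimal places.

seg 1 [0°–47.6°] uniform, h=16: full span → s += 16 → s = 16.0000
seg 2 [47.6°–146.3°] cycloidal, h=30: full span → s += 30 → s = 46.0000
seg 3 [146.3°–177°] cycloidal, h=16: full span → s += 16 → s = 62.0000
seg 4 [177°–291.1°] simple-harmonic, h=-12: θ=188.8° here. β=11.8, B=114.1. -12/2·(1 − cos(π·0.1034)) = -0.3139 → s = 61.6861
radial distance = base radius + s = 12 + 61.6861 = 73.6861

73.6861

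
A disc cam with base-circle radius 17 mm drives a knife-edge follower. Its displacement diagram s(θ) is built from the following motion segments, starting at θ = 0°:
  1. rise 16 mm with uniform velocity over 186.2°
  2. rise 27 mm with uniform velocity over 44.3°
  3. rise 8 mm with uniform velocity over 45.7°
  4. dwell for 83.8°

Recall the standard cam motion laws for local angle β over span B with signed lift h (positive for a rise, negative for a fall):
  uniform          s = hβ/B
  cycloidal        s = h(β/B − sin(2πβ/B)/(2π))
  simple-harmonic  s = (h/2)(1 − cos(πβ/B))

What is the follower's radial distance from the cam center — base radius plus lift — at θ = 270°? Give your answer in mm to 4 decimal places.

seg 1 [0°–186.2°] uniform, h=16: full span → s += 16 → s = 16.0000
seg 2 [186.2°–230.5°] uniform, h=27: full span → s += 27 → s = 43.0000
seg 3 [230.5°–276.2°] uniform, h=8: θ=270° here. β=39.5, B=45.7. 8·39.5/45.7 = 6.9147 → s = 49.9147
radial distance = base radius + s = 17 + 49.9147 = 66.9147

66.9147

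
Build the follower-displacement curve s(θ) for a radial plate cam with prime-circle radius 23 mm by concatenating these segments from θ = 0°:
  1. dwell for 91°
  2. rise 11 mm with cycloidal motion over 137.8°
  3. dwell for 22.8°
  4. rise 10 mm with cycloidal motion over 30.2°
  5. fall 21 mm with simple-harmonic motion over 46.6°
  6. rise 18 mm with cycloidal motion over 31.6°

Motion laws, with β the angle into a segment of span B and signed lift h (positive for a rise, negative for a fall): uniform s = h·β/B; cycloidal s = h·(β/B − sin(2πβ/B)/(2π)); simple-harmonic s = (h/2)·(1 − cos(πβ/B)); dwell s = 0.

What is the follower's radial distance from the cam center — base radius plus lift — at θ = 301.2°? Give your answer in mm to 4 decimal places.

seg 1 [0°–91°] dwell: s stays 0.0000
seg 2 [91°–228.8°] cycloidal, h=11: full span → s += 11 → s = 11.0000
seg 3 [228.8°–251.6°] dwell: s stays 11.0000
seg 4 [251.6°–281.8°] cycloidal, h=10: full span → s += 10 → s = 21.0000
seg 5 [281.8°–328.4°] simple-harmonic, h=-21: θ=301.2° here. β=19.4, B=46.6. -21/2·(1 − cos(π·0.4163)) = -7.7710 → s = 13.2290
radial distance = base radius + s = 23 + 13.2290 = 36.2290

36.2290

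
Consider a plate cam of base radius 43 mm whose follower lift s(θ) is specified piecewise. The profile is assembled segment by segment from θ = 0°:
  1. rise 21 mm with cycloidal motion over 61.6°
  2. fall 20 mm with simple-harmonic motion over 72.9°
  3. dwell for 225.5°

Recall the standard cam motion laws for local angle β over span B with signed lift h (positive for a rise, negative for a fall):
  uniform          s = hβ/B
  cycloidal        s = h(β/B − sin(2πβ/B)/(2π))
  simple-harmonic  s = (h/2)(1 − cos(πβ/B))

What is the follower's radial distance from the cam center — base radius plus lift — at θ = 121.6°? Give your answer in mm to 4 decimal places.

seg 1 [0°–61.6°] cycloidal, h=21: full span → s += 21 → s = 21.0000
seg 2 [61.6°–134.5°] simple-harmonic, h=-20: θ=121.6° here. β=60, B=72.9. -20/2·(1 − cos(π·0.8230)) = -18.4942 → s = 2.5058
radial distance = base radius + s = 43 + 2.5058 = 45.5058

45.5058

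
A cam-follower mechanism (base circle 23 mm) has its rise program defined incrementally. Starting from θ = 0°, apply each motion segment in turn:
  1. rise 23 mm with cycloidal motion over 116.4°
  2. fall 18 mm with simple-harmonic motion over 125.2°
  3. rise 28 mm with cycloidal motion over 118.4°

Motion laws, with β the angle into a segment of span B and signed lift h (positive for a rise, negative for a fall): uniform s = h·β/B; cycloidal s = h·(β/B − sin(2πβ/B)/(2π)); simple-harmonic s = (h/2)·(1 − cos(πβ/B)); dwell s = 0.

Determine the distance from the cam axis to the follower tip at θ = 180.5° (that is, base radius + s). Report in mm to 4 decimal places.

seg 1 [0°–116.4°] cycloidal, h=23: full span → s += 23 → s = 23.0000
seg 2 [116.4°–241.6°] simple-harmonic, h=-18: θ=180.5° here. β=64.1, B=125.2. -18/2·(1 − cos(π·0.5120)) = -9.3387 → s = 13.6613
radial distance = base radius + s = 23 + 13.6613 = 36.6613

36.6613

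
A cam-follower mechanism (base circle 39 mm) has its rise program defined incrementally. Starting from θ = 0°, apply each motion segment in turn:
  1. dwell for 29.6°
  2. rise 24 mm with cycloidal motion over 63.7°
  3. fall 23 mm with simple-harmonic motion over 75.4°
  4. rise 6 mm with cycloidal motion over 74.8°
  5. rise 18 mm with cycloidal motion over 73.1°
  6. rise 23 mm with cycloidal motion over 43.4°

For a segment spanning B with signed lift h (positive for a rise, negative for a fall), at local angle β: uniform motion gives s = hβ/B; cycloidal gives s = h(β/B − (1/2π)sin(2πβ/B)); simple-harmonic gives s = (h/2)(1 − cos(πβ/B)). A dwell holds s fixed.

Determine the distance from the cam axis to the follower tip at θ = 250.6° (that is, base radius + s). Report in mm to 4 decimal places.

seg 1 [0°–29.6°] dwell: s stays 0.0000
seg 2 [29.6°–93.3°] cycloidal, h=24: full span → s += 24 → s = 24.0000
seg 3 [93.3°–168.7°] simple-harmonic, h=-23: full span → s += -23 → s = 1.0000
seg 4 [168.7°–243.5°] cycloidal, h=6: full span → s += 6 → s = 7.0000
seg 5 [243.5°–316.6°] cycloidal, h=18: θ=250.6° here. β=7.1, B=73.1. 18·(0.0971 − sin(2π·0.0971)/(2π)) = 0.1065 → s = 7.1065
radial distance = base radius + s = 39 + 7.1065 = 46.1065

46.1065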